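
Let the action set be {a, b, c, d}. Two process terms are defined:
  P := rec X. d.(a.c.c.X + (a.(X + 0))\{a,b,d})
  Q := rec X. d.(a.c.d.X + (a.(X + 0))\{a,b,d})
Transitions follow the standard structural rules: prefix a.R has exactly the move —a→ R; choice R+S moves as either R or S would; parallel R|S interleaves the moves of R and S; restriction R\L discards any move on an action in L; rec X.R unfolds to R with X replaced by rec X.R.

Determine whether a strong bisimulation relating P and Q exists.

P ≁ Q

LTS(P): 4 reachable states
  s0 = rec X. d.(a.c.c.X + (a.(X + 0))\{a,b,d}) :: =d=> s1
  s1 = a.c.c.(rec X. d.(a.c.c.X + (a.(X + 0))\{a,b,d})) + (a.((rec X. d.(a.c.c.X + (a.(X + 0))\{a,b,d})) + 0))\{a,b,d} :: =a=> s2
  s2 = c.c.(rec X. d.(a.c.c.X + (a.(X + 0))\{a,b,d})) :: =c=> s3
  s3 = c.(rec X. d.(a.c.c.X + (a.(X + 0))\{a,b,d})) :: =c=> s0
LTS(Q): 4 reachable states
  t0 = rec X. d.(a.c.d.X + (a.(X + 0))\{a,b,d}) :: =d=> t1
  t1 = a.c.d.(rec X. d.(a.c.d.X + (a.(X + 0))\{a,b,d})) + (a.((rec X. d.(a.c.d.X + (a.(X + 0))\{a,b,d})) + 0))\{a,b,d} :: =a=> t2
  t2 = c.d.(rec X. d.(a.c.d.X + (a.(X + 0))\{a,b,d})) :: =c=> t3
  t3 = d.(rec X. d.(a.c.d.X + (a.(X + 0))\{a,b,d})) :: =d=> t0
Partition-refinement fixed point:
  B0 = {s0}
  B1 = {s1}
  B2 = {s2}
  B3 = {s3}
  B4 = {t0}
  B5 = {t1}
  B6 = {t2}
  B7 = {t3}
s0 ∈ B0, t0 ∈ B4 → different blocks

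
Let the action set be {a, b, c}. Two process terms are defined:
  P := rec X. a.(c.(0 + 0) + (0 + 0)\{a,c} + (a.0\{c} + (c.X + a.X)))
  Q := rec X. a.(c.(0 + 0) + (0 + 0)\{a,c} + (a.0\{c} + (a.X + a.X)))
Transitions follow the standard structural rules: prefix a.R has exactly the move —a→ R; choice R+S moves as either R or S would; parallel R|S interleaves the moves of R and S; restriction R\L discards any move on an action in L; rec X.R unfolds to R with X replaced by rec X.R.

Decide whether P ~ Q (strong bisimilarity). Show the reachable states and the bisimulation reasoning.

not bisimilar

Reachable graph of P (4 states):
  u0 = rec X. a.(c.(0 + 0) + (0 + 0)\{a,c} + (a.0\{c} + (c.X + a.X))) | —a→ u1
  u1 = c.(0 + 0) + (0 + 0)\{a,c} + (a.0\{c} + (c.(rec X. a.(c.(0 + 0) + (0 + 0)\{a,c} + (a.0\{c} + (c.X + a.X)))) + a.(rec X. a.(c.(0 + 0) + (0 + 0)\{a,c} + (a.0\{c} + (c.X + a.X)))))) | —a→ u0, —a→ u2, —c→ u0, —c→ u3
  u2 = 0\{c} | ∅
  u3 = 0 + 0 | ∅
Reachable graph of Q (4 states):
  v0 = rec X. a.(c.(0 + 0) + (0 + 0)\{a,c} + (a.0\{c} + (a.X + a.X))) | —a→ v1
  v1 = c.(0 + 0) + (0 + 0)\{a,c} + (a.0\{c} + (a.(rec X. a.(c.(0 + 0) + (0 + 0)\{a,c} + (a.0\{c} + (a.X + a.X)))) + a.(rec X. a.(c.(0 + 0) + (0 + 0)\{a,c} + (a.0\{c} + (a.X + a.X)))))) | —a→ v0, —a→ v2, —c→ v3
  v2 = 0\{c} | ∅
  v3 = 0 + 0 | ∅
Bisimilarity quotient blocks:
  B0 = {u0}
  B1 = {u1}
  B2 = {u2, u3, v2, v3}
  B3 = {v0}
  B4 = {v1}
u0 ∈ B0, v0 ∈ B3 → different blocks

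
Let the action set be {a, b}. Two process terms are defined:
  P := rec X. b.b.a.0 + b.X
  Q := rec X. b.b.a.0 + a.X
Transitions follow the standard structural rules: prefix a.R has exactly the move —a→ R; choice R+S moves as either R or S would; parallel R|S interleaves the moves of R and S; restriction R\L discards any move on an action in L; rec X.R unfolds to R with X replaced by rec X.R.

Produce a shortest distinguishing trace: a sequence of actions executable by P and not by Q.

LTS(P): 4 reachable states
  s0 = rec X. b.b.a.0 + b.X has moves -b-> s0, -b-> s1
  s1 = b.a.0 has moves -b-> s2
  s2 = a.0 has moves -a-> s3
  s3 = 0 has moves deadlocked
LTS(Q): 4 reachable states
  t0 = rec X. b.b.a.0 + a.X has moves -a-> t0, -b-> t1
  t1 = b.a.0 has moves -b-> t2
  t2 = a.0 has moves -a-> t3
  t3 = 0 has moves deadlocked
Run σ = ⟨bbb⟩ on P: start {s0}
  [1] b ⇒ {s0, s1}
  [2] b ⇒ {s0, s1, s2}
  [3] b ⇒ {s0, s1, s2}
  P completes σ.
Run σ = ⟨bbb⟩ on Q: start {t0}
  [1] b ⇒ {t1}
  [2] b ⇒ {t2}
  [3] b ⇒ no successor for Q

bbb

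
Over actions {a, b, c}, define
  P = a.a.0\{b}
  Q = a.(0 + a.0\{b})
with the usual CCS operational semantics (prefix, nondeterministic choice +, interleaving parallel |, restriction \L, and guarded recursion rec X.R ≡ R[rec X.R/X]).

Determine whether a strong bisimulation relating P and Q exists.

bisimilar

Reachable graph of P (3 states):
  s0 = a.a.0\{b} :: -a-> s1
  s1 = a.0\{b} :: -a-> s2
  s2 = 0\{b} :: stopped
Reachable graph of Q (3 states):
  t0 = a.(0 + a.0\{b}) :: -a-> t1
  t1 = 0 + a.0\{b} :: -a-> t2
  t2 = 0\{b} :: stopped
Bisimilarity quotient blocks:
  B0 = {s0, t0}
  B1 = {s1, t1}
  B2 = {s2, t2}
s0 ∈ B0, t0 ∈ B0 → same block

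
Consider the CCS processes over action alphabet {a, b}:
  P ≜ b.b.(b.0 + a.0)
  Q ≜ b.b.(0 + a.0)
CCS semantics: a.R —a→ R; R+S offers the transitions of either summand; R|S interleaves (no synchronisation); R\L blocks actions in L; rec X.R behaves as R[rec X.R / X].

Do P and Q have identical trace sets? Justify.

NO — witness ⟨bbb⟩

LTS(P): 4 reachable states
  s0 = b.b.(b.0 + a.0) ⊢ —b→ s1
  s1 = b.(b.0 + a.0) ⊢ —b→ s2
  s2 = b.0 + a.0 ⊢ —a→ s3, —b→ s3
  s3 = 0 ⊢ ·
LTS(Q): 4 reachable states
  t0 = b.b.(0 + a.0) ⊢ —b→ t1
  t1 = b.(0 + a.0) ⊢ —b→ t2
  t2 = 0 + a.0 ⊢ —a→ t3
  t3 = 0 ⊢ ·
Trace ⟨bbb⟩ through P, begin at {s0}:
  after b @ step 1: {s1}
  after b @ step 2: {s2}
  after b @ step 3: {s3}
  P completes σ.
Trace ⟨bbb⟩ through Q, begin at {t0}:
  after b @ step 1: {t1}
  after b @ step 2: {t2}
  after b @ step 3: no successor for Q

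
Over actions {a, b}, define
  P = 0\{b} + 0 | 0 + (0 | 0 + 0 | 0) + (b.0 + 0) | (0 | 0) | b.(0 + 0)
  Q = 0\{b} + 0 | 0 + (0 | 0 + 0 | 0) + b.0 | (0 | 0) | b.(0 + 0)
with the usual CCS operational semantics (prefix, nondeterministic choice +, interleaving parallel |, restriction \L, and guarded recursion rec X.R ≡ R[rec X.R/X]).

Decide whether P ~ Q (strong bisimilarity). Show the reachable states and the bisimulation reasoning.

YES

Reachable graph of P (4 states):
  m0 = 0\{b} + 0 | 0 + (0 | 0 + 0 | 0) + (b.0 + 0) | (0 | 0) | b.(0 + 0) | -b-> m1, -b-> m2
  m1 = (b.0 + 0) | (0 | 0) | (0 + 0) | -b-> m3
  m2 = 0 | (0 | 0) | b.(0 + 0) | -b-> m3
  m3 = 0 | (0 | 0) | (0 + 0) | deadlocked
Reachable graph of Q (4 states):
  n0 = 0\{b} + 0 | 0 + (0 | 0 + 0 | 0) + b.0 | (0 | 0) | b.(0 + 0) | -b-> n1, -b-> n2
  n1 = 0 | (0 | 0) | b.(0 + 0) | -b-> n3
  n2 = b.0 | (0 | 0) | (0 + 0) | -b-> n3
  n3 = 0 | (0 | 0) | (0 + 0) | deadlocked
Partition-refinement fixed point:
  B0 = {m0, n0}
  B1 = {m1, m2, n1, n2}
  B2 = {m3, n3}
m0 ∈ B0, n0 ∈ B0 → same block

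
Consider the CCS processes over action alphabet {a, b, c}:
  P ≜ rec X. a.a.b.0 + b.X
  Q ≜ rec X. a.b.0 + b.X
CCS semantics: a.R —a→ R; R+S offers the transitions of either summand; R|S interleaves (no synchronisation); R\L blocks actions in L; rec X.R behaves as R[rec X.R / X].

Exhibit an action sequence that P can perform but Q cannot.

Reachable graph of P (4 states):
  s0 = rec X. a.a.b.0 + b.X | ··a··> s1, ··b··> s0
  s1 = a.b.0 | ··a··> s2
  s2 = b.0 | ··b··> s3
  s3 = 0 | (no moves)
Reachable graph of Q (3 states):
  t0 = rec X. a.b.0 + b.X | ··a··> t1, ··b··> t0
  t1 = b.0 | ··b··> t2
  t2 = 0 | (no moves)
Run σ = ⟨aa⟩ on P: start {s0}
  [1] a ⇒ {s1}
  [2] a ⇒ {s2}
  ✓ P
Run σ = ⟨aa⟩ on Q: start {t0}
  [1] a ⇒ {t1}
  [2] a ⇒ ∅ (Q stuck)

aa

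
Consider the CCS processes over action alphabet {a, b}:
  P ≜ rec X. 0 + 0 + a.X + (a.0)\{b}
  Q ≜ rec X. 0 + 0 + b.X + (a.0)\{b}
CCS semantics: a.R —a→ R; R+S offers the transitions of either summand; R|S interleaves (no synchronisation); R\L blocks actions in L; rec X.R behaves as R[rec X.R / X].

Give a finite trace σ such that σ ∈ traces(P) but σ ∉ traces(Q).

P's transition system — 2 states:
  m0 = rec X. 0 + 0 + a.X + (a.0)\{b} :: =a=> m0, =a=> m1
  m1 = 0\{b} :: ·
Q's transition system — 2 states:
  n0 = rec X. 0 + 0 + b.X + (a.0)\{b} :: =a=> n1, =b=> n0
  n1 = 0\{b} :: ·
Trace ⟨aa⟩ through P, begin at {m0}:
  step 1 (a): {m0, m1}
  step 2 (a): {m0, m1}
  ✓ P
Trace ⟨aa⟩ through Q, begin at {n0}:
  step 1 (a): {n1}
  step 2 (a): no successor for Q

aa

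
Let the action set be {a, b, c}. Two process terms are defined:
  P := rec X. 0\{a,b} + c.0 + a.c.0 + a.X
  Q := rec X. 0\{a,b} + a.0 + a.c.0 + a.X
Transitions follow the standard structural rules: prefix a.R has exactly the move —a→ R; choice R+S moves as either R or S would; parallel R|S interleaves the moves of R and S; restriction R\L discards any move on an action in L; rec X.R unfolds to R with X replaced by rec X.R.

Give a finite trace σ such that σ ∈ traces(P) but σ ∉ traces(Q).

c

P's transition system — 3 states:
  u0 = rec X. 0\{a,b} + c.0 + a.c.0 + a.X has moves ··a··> u0, ··a··> u1, ··c··> u2
  u1 = c.0 has moves ··c··> u2
  u2 = 0 has moves (no moves)
Q's transition system — 3 states:
  v0 = rec X. 0\{a,b} + a.0 + a.c.0 + a.X has moves ··a··> v0, ··a··> v1, ··a··> v2
  v1 = 0 has moves (no moves)
  v2 = c.0 has moves ··c··> v1
Executing c from P (initial set {u0}):
  after c @ step 1: {u2}
  — P admits the full trace.
Executing c from Q (initial set {v0}):
  after c @ step 1: ∅ (Q stuck)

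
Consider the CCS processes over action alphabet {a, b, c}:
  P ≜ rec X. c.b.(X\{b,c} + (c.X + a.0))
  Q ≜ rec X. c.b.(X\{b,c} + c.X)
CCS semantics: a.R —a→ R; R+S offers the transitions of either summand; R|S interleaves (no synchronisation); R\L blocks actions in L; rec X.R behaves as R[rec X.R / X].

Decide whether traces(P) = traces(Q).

trace-distinct — witness ⟨cba⟩

P's transition system — 4 states:
  s0 = rec X. c.b.(X\{b,c} + (c.X + a.0)) :: ··c··> s1
  s1 = b.((rec X. c.b.(X\{b,c} + (c.X + a.0)))\{b,c} + (c.(rec X. c.b.(X\{b,c} + (c.X + a.0))) + a.0)) :: ··b··> s2
  s2 = (rec X. c.b.(X\{b,c} + (c.X + a.0)))\{b,c} + (c.(rec X. c.b.(X\{b,c} + (c.X + a.0))) + a.0) :: ··a··> s3, ··c··> s0
  s3 = 0 :: ∅
Q's transition system — 3 states:
  t0 = rec X. c.b.(X\{b,c} + c.X) :: ··c··> t1
  t1 = b.((rec X. c.b.(X\{b,c} + c.X))\{b,c} + c.(rec X. c.b.(X\{b,c} + c.X))) :: ··b··> t2
  t2 = (rec X. c.b.(X\{b,c} + c.X))\{b,c} + c.(rec X. c.b.(X\{b,c} + c.X)) :: ··c··> t0
Run σ = ⟨cba⟩ on P: start {s0}
  after c @ step 1: {s1}
  after b @ step 2: {s2}
  after a @ step 3: {s3}
  P completes σ.
Run σ = ⟨cba⟩ on Q: start {t0}
  after c @ step 1: {t1}
  after b @ step 2: {t2}
  after a @ step 3: ∅ (Q stuck)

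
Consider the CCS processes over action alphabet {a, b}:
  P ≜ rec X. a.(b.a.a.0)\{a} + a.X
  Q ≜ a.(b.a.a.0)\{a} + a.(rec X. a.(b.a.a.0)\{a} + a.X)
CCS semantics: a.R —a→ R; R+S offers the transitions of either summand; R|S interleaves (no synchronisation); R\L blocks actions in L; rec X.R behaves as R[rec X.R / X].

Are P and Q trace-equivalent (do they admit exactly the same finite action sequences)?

P's transition system — 3 states:
  u0 = rec X. a.(b.a.a.0)\{a} + a.X ⊢ =a=> u0, =a=> u1
  u1 = (b.a.a.0)\{a} ⊢ =b=> u2
  u2 = (a.a.0)\{a} ⊢ ∅
Q's transition system — 4 states:
  v0 = a.(b.a.a.0)\{a} + a.(rec X. a.(b.a.a.0)\{a} + a.X) ⊢ =a=> v1, =a=> v2
  v1 = (b.a.a.0)\{a} ⊢ =b=> v3
  v2 = rec X. a.(b.a.a.0)\{a} + a.X ⊢ =a=> v1, =a=> v2
  v3 = (a.a.0)\{a} ⊢ ∅
Bisimilarity quotient blocks:
  B0 = {u0, v0, v2}
  B1 = {u1, v1}
  B2 = {u2, v3}
u0 ∈ B0, v0 ∈ B0 → same block
Bisimilar ⇒ trace-equivalent.

YES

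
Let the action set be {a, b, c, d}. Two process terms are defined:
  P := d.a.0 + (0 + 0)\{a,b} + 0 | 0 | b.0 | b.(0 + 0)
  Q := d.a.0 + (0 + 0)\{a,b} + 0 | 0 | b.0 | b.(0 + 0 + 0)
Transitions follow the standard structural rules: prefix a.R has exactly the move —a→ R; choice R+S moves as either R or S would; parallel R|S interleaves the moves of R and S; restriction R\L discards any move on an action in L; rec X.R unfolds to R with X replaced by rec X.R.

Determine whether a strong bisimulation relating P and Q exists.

LTS(P): 6 reachable states
  p0 = d.a.0 + (0 + 0)\{a,b} + 0 | 0 | b.0 | b.(0 + 0) has moves =b=> p1, =b=> p2, =d=> p3
  p1 = 0 | 0 | 0 | b.(0 + 0) has moves =b=> p4
  p2 = 0 | 0 | b.0 | (0 + 0) has moves =b=> p4
  p3 = a.0 has moves =a=> p5
  p4 = 0 | 0 | 0 | (0 + 0) has moves (no moves)
  p5 = 0 has moves (no moves)
LTS(Q): 6 reachable states
  q0 = d.a.0 + (0 + 0)\{a,b} + 0 | 0 | b.0 | b.(0 + 0 + 0) has moves =b=> q1, =b=> q2, =d=> q3
  q1 = 0 | 0 | 0 | b.(0 + 0 + 0) has moves =b=> q4
  q2 = 0 | 0 | b.0 | (0 + 0 + 0) has moves =b=> q4
  q3 = a.0 has moves =a=> q5
  q4 = 0 | 0 | 0 | (0 + 0 + 0) has moves (no moves)
  q5 = 0 has moves (no moves)
Partition-refinement fixed point:
  B0 = {p0, q0}
  B1 = {p1, p2, q1, q2}
  B2 = {p4, p5, q4, q5}
  B3 = {p3, q3}
p0 ∈ B0, q0 ∈ B0 → same block

YES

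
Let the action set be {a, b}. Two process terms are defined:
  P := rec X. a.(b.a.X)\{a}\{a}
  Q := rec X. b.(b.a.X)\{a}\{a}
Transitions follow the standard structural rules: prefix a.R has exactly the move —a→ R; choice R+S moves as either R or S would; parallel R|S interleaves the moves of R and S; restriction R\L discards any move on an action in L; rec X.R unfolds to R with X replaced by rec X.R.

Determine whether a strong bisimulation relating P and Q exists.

P ≁ Q

LTS(P): 3 reachable states
  p0 = rec X. a.(b.a.X)\{a}\{a} → ··a··> p1
  p1 = (b.a.(rec X. a.(b.a.X)\{a}\{a}))\{a}\{a} → ··b··> p2
  p2 = (a.(rec X. a.(b.a.X)\{a}\{a}))\{a}\{a} → deadlocked
LTS(Q): 3 reachable states
  q0 = rec X. b.(b.a.X)\{a}\{a} → ··b··> q1
  q1 = (b.a.(rec X. b.(b.a.X)\{a}\{a}))\{a}\{a} → ··b··> q2
  q2 = (a.(rec X. b.(b.a.X)\{a}\{a}))\{a}\{a} → deadlocked
Partition-refinement fixed point:
  B0 = {p0}
  B1 = {p1, q1}
  B2 = {p2, q2}
  B3 = {q0}
p0 ∈ B0, q0 ∈ B3 → different blocks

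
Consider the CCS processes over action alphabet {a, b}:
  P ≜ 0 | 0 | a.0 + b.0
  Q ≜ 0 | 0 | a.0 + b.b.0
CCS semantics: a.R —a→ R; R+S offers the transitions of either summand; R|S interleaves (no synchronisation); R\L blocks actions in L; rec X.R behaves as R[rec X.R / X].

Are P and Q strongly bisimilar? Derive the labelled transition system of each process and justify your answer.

NO

P's transition system — 3 states:
  m0 = 0 | 0 | a.0 + b.0 :: --a--▸ m1, --b--▸ m2
  m1 = 0 | 0 | 0 :: deadlocked
  m2 = 0 :: deadlocked
Q's transition system — 4 states:
  n0 = 0 | 0 | a.0 + b.b.0 :: --a--▸ n1, --b--▸ n2
  n1 = 0 | 0 | 0 :: deadlocked
  n2 = b.0 :: --b--▸ n3
  n3 = 0 :: deadlocked
Coarsest stable partition (strong bisimilarity classes):
  B0 = {m0}
  B1 = {m1, m2, n1, n3}
  B2 = {n0}
  B3 = {n2}
m0 ∈ B0, n0 ∈ B2 → different blocks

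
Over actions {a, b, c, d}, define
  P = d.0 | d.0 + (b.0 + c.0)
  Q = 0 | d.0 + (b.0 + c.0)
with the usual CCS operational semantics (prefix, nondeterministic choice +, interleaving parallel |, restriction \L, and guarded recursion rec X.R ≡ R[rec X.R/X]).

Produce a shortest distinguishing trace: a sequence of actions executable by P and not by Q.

P's transition system — 5 states:
  s0 = d.0 | d.0 + (b.0 + c.0) :: =b=> s1, =c=> s1, =d=> s2, =d=> s3
  s1 = 0 :: deadlocked
  s2 = 0 | d.0 :: =d=> s4
  s3 = d.0 | 0 :: =d=> s4
  s4 = 0 | 0 :: deadlocked
Q's transition system — 3 states:
  t0 = 0 | d.0 + (b.0 + c.0) :: =b=> t1, =c=> t1, =d=> t2
  t1 = 0 :: deadlocked
  t2 = 0 | 0 :: deadlocked
Trace ⟨dd⟩ through P, begin at {s0}:
  step 1 (d): {s2, s3}
  step 2 (d): {s4}
  ✓ P
Trace ⟨dd⟩ through Q, begin at {t0}:
  step 1 (d): {t2}
  step 2 (d): ∅ (Q stuck)

dd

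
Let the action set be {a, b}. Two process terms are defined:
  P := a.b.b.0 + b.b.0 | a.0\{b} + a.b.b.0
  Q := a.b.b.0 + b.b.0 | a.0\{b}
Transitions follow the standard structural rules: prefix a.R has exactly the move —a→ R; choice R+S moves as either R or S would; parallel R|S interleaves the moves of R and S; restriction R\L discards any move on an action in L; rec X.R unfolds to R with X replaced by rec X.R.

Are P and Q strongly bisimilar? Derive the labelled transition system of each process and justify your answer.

P's transition system — 9 states:
  m0 = a.b.b.0 + b.b.0 | a.0\{b} + a.b.b.0 :: -a-> m1, -a-> m2, -b-> m3
  m1 = b.b.0 :: -b-> m4
  m2 = b.b.0 | 0\{b} :: -b-> m5
  m3 = b.0 | a.0\{b} :: -a-> m5, -b-> m6
  m4 = b.0 :: -b-> m7
  m5 = b.0 | 0\{b} :: -b-> m8
  m6 = 0 | a.0\{b} :: -a-> m8
  m7 = 0 :: deadlocked
  m8 = 0 | 0\{b} :: deadlocked
Q's transition system — 9 states:
  n0 = a.b.b.0 + b.b.0 | a.0\{b} :: -a-> n1, -a-> n2, -b-> n3
  n1 = b.b.0 :: -b-> n4
  n2 = b.b.0 | 0\{b} :: -b-> n5
  n3 = b.0 | a.0\{b} :: -a-> n5, -b-> n6
  n4 = b.0 :: -b-> n7
  n5 = b.0 | 0\{b} :: -b-> n8
  n6 = 0 | a.0\{b} :: -a-> n8
  n7 = 0 :: deadlocked
  n8 = 0 | 0\{b} :: deadlocked
Partition-refinement fixed point:
  B0 = {m0, n0}
  B1 = {m1, m2, n1, n2}
  B2 = {m4, m5, n4, n5}
  B3 = {m7, m8, n7, n8}
  B4 = {m3, n3}
  B5 = {m6, n6}
m0 ∈ B0, n0 ∈ B0 → same block

bisimilar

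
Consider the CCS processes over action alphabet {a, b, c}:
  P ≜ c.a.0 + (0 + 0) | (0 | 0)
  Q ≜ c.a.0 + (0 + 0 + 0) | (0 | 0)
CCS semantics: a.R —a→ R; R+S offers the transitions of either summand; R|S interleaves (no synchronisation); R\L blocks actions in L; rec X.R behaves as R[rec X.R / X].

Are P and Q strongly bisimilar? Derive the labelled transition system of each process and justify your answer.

P's transition system — 3 states:
  p0 = c.a.0 + (0 + 0) | (0 | 0) :: ··c··> p1
  p1 = a.0 :: ··a··> p2
  p2 = 0 :: stopped
Q's transition system — 3 states:
  q0 = c.a.0 + (0 + 0 + 0) | (0 | 0) :: ··c··> q1
  q1 = a.0 :: ··a··> q2
  q2 = 0 :: stopped
Bisimilarity quotient blocks:
  B0 = {p0, q0}
  B1 = {p1, q1}
  B2 = {p2, q2}
p0 ∈ B0, q0 ∈ B0 → same block

P ~ Q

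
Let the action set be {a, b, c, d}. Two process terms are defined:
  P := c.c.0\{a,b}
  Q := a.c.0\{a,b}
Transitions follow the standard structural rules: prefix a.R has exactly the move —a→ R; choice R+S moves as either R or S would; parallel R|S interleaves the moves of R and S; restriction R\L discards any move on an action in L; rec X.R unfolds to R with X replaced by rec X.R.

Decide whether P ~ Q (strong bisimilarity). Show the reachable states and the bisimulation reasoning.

LTS(P): 3 reachable states
  u0 = c.c.0\{a,b} → --c--▸ u1
  u1 = c.0\{a,b} → --c--▸ u2
  u2 = 0\{a,b} → (no moves)
LTS(Q): 3 reachable states
  v0 = a.c.0\{a,b} → --a--▸ v1
  v1 = c.0\{a,b} → --c--▸ v2
  v2 = 0\{a,b} → (no moves)
Coarsest stable partition (strong bisimilarity classes):
  B0 = {u0}
  B1 = {u1, v1}
  B2 = {u2, v2}
  B3 = {v0}
u0 ∈ B0, v0 ∈ B3 → different blocks

NO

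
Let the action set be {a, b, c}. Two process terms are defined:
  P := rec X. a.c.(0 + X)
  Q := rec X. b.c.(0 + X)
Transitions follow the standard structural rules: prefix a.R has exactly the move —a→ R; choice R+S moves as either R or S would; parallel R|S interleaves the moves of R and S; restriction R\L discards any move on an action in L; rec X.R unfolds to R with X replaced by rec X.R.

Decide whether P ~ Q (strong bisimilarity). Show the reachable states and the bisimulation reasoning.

not bisimilar

P's transition system — 3 states:
  u0 = rec X. a.c.(0 + X) ⊢ —a→ u1
  u1 = c.(0 + (rec X. a.c.(0 + X))) ⊢ —c→ u2
  u2 = 0 + (rec X. a.c.(0 + X)) ⊢ —a→ u1
Q's transition system — 3 states:
  v0 = rec X. b.c.(0 + X) ⊢ —b→ v1
  v1 = c.(0 + (rec X. b.c.(0 + X))) ⊢ —c→ v2
  v2 = 0 + (rec X. b.c.(0 + X)) ⊢ —b→ v1
Coarsest stable partition (strong bisimilarity classes):
  B0 = {u0, u2}
  B1 = {u1}
  B2 = {v0, v2}
  B3 = {v1}
u0 ∈ B0, v0 ∈ B2 → different blocks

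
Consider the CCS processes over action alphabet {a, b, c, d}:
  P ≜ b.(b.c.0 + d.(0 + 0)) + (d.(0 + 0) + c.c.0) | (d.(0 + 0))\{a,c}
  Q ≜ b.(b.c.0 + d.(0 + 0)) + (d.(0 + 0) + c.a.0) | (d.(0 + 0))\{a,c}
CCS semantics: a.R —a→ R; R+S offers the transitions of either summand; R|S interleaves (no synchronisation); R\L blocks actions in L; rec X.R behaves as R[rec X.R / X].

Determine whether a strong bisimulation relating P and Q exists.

NO

LTS(P): 12 reachable states
  s0 = b.(b.c.0 + d.(0 + 0)) + (d.(0 + 0) + c.c.0) | (d.(0 + 0))\{a,c} ⊢ --b--▸ s1, --c--▸ s2, --d--▸ s3, --d--▸ s4
  s1 = b.c.0 + d.(0 + 0) ⊢ --b--▸ s5, --d--▸ s6
  s2 = c.0 | (d.(0 + 0))\{a,c} ⊢ --c--▸ s7, --d--▸ s8
  s3 = (0 + 0) | (d.(0 + 0))\{a,c} ⊢ --d--▸ s9
  s4 = (d.(0 + 0) + c.c.0) | (0 + 0)\{a,c} ⊢ --c--▸ s8, --d--▸ s9
  s5 = c.0 ⊢ --c--▸ s10
  s6 = 0 + 0 ⊢ (no moves)
  s7 = 0 | (d.(0 + 0))\{a,c} ⊢ --d--▸ s11
  s8 = c.0 | (0 + 0)\{a,c} ⊢ --c--▸ s11
  s9 = (0 + 0) | (0 + 0)\{a,c} ⊢ (no moves)
  s10 = 0 ⊢ (no moves)
  s11 = 0 | (0 + 0)\{a,c} ⊢ (no moves)
LTS(Q): 12 reachable states
  t0 = b.(b.c.0 + d.(0 + 0)) + (d.(0 + 0) + c.a.0) | (d.(0 + 0))\{a,c} ⊢ --b--▸ t1, --c--▸ t2, --d--▸ t3, --d--▸ t4
  t1 = b.c.0 + d.(0 + 0) ⊢ --b--▸ t5, --d--▸ t6
  t2 = a.0 | (d.(0 + 0))\{a,c} ⊢ --a--▸ t7, --d--▸ t8
  t3 = (0 + 0) | (d.(0 + 0))\{a,c} ⊢ --d--▸ t9
  t4 = (d.(0 + 0) + c.a.0) | (0 + 0)\{a,c} ⊢ --c--▸ t8, --d--▸ t9
  t5 = c.0 ⊢ --c--▸ t10
  t6 = 0 + 0 ⊢ (no moves)
  t7 = 0 | (d.(0 + 0))\{a,c} ⊢ --d--▸ t11
  t8 = a.0 | (0 + 0)\{a,c} ⊢ --a--▸ t11
  t9 = (0 + 0) | (0 + 0)\{a,c} ⊢ (no moves)
  t10 = 0 ⊢ (no moves)
  t11 = 0 | (0 + 0)\{a,c} ⊢ (no moves)
Partition-refinement fixed point:
  B0 = {s0}
  B1 = {s4}
  B2 = {s10, s11, s6, s9, t10, t11, t6, t9}
  B3 = {s5, s8, t5}
  B4 = {s3, s7, t3, t7}
  B5 = {s2}
  B6 = {s1, t1}
  B7 = {t0}
  B8 = {t2}
  B9 = {t8}
  B10 = {t4}
s0 ∈ B0, t0 ∈ B7 → different blocks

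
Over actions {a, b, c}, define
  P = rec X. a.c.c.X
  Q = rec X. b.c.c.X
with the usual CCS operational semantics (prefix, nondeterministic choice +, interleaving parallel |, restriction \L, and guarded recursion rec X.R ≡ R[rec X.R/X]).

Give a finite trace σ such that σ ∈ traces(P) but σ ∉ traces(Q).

a

LTS(P): 3 reachable states
  s0 = rec X. a.c.c.X → ··a··> s1
  s1 = c.c.(rec X. a.c.c.X) → ··c··> s2
  s2 = c.(rec X. a.c.c.X) → ··c··> s0
LTS(Q): 3 reachable states
  t0 = rec X. b.c.c.X → ··b··> t1
  t1 = c.c.(rec X. b.c.c.X) → ··c··> t2
  t2 = c.(rec X. b.c.c.X) → ··c··> t0
Executing a from P (initial set {s0}):
  step 1 (a): {s1}
  ✓ P
Executing a from Q (initial set {t0}):
  step 1 (a): ∅ (Q stuck)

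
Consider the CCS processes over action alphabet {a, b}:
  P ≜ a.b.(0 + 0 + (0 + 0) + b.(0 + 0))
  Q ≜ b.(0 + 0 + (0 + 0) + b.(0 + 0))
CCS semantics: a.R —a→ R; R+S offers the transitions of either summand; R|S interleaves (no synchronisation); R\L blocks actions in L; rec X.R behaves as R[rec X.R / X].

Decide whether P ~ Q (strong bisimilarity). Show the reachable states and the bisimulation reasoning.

NO

Reachable graph of P (4 states):
  p0 = a.b.(0 + 0 + (0 + 0) + b.(0 + 0)) has moves —a→ p1
  p1 = b.(0 + 0 + (0 + 0) + b.(0 + 0)) has moves —b→ p2
  p2 = 0 + 0 + (0 + 0) + b.(0 + 0) has moves —b→ p3
  p3 = 0 + 0 has moves ·
Reachable graph of Q (3 states):
  q0 = b.(0 + 0 + (0 + 0) + b.(0 + 0)) has moves —b→ q1
  q1 = 0 + 0 + (0 + 0) + b.(0 + 0) has moves —b→ q2
  q2 = 0 + 0 has moves ·
Coarsest stable partition (strong bisimilarity classes):
  B0 = {p0}
  B1 = {p1, q0}
  B2 = {p2, q1}
  B3 = {p3, q2}
p0 ∈ B0, q0 ∈ B1 → different blocks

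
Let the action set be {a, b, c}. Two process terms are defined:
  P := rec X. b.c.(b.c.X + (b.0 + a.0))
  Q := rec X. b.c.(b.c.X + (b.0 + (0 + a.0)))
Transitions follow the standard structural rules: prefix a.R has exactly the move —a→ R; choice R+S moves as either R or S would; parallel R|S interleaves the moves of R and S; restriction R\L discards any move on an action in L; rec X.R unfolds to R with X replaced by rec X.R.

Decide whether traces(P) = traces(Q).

traces(P) = traces(Q)

Reachable graph of P (5 states):
  s0 = rec X. b.c.(b.c.X + (b.0 + a.0)) | -b-> s1
  s1 = c.(b.c.(rec X. b.c.(b.c.X + (b.0 + a.0))) + (b.0 + a.0)) | -c-> s2
  s2 = b.c.(rec X. b.c.(b.c.X + (b.0 + a.0))) + (b.0 + a.0) | -a-> s3, -b-> s3, -b-> s4
  s3 = 0 | ·
  s4 = c.(rec X. b.c.(b.c.X + (b.0 + a.0))) | -c-> s0
Reachable graph of Q (5 states):
  t0 = rec X. b.c.(b.c.X + (b.0 + (0 + a.0))) | -b-> t1
  t1 = c.(b.c.(rec X. b.c.(b.c.X + (b.0 + (0 + a.0)))) + (b.0 + (0 + a.0))) | -c-> t2
  t2 = b.c.(rec X. b.c.(b.c.X + (b.0 + (0 + a.0)))) + (b.0 + (0 + a.0)) | -a-> t3, -b-> t3, -b-> t4
  t3 = 0 | ·
  t4 = c.(rec X. b.c.(b.c.X + (b.0 + (0 + a.0)))) | -c-> t0
Bisimilarity quotient blocks:
  B0 = {s0, t0}
  B1 = {s1, t1}
  B2 = {s2, t2}
  B3 = {s3, t3}
  B4 = {s4, t4}
s0 ∈ B0, t0 ∈ B0 → same block
Bisimilar ⇒ trace-equivalent.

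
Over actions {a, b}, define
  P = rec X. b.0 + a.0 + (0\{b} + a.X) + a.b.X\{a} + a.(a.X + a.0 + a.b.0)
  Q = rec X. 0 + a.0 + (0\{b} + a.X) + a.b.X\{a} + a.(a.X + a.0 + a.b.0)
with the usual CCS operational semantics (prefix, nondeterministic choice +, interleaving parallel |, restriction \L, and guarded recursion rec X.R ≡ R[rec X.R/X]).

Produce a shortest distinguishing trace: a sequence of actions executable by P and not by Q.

P's transition system — 7 states:
  u0 = rec X. b.0 + a.0 + (0\{b} + a.X) + a.b.X\{a} + a.(a.X + a.0 + a.b.0) | --a--▸ u0, --a--▸ u1, --a--▸ u2, --a--▸ u3, --b--▸ u1
  u1 = 0 | ·
  u2 = a.(rec X. b.0 + a.0 + (0\{b} + a.X) + a.b.X\{a} + a.(a.X + a.0 + a.b.0)) + a.0 + a.b.0 | --a--▸ u0, --a--▸ u1, --a--▸ u4
  u3 = b.(rec X. b.0 + a.0 + (0\{b} + a.X) + a.b.X\{a} + a.(a.X + a.0 + a.b.0))\{a} | --b--▸ u5
  u4 = b.0 | --b--▸ u1
  u5 = (rec X. b.0 + a.0 + (0\{b} + a.X) + a.b.X\{a} + a.(a.X + a.0 + a.b.0))\{a} | --b--▸ u6
  u6 = 0\{a} | ·
Q's transition system — 6 states:
  v0 = rec X. 0 + a.0 + (0\{b} + a.X) + a.b.X\{a} + a.(a.X + a.0 + a.b.0) | --a--▸ v0, --a--▸ v1, --a--▸ v2, --a--▸ v3
  v1 = 0 | ·
  v2 = a.(rec X. 0 + a.0 + (0\{b} + a.X) + a.b.X\{a} + a.(a.X + a.0 + a.b.0)) + a.0 + a.b.0 | --a--▸ v0, --a--▸ v1, --a--▸ v4
  v3 = b.(rec X. 0 + a.0 + (0\{b} + a.X) + a.b.X\{a} + a.(a.X + a.0 + a.b.0))\{a} | --b--▸ v5
  v4 = b.0 | --b--▸ v1
  v5 = (rec X. 0 + a.0 + (0\{b} + a.X) + a.b.X\{a} + a.(a.X + a.0 + a.b.0))\{a} | ·
Trace ⟨b⟩ through P, begin at {u0}:
  after b @ step 1: {u1}
  ✓ P
Trace ⟨b⟩ through Q, begin at {v0}:
  after b @ step 1: ∅  — Q cannot continue

b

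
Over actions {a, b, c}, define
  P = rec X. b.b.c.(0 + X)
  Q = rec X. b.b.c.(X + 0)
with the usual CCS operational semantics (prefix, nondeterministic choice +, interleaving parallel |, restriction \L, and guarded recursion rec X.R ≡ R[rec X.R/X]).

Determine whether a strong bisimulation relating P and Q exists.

bisimilar

LTS(P): 4 reachable states
  s0 = rec X. b.b.c.(0 + X) :: -b-> s1
  s1 = b.c.(0 + (rec X. b.b.c.(0 + X))) :: -b-> s2
  s2 = c.(0 + (rec X. b.b.c.(0 + X))) :: -c-> s3
  s3 = 0 + (rec X. b.b.c.(0 + X)) :: -b-> s1
LTS(Q): 4 reachable states
  t0 = rec X. b.b.c.(X + 0) :: -b-> t1
  t1 = b.c.((rec X. b.b.c.(X + 0)) + 0) :: -b-> t2
  t2 = c.((rec X. b.b.c.(X + 0)) + 0) :: -c-> t3
  t3 = (rec X. b.b.c.(X + 0)) + 0 :: -b-> t1
Coarsest stable partition (strong bisimilarity classes):
  B0 = {s0, s3, t0, t3}
  B1 = {s1, t1}
  B2 = {s2, t2}
s0 ∈ B0, t0 ∈ B0 → same block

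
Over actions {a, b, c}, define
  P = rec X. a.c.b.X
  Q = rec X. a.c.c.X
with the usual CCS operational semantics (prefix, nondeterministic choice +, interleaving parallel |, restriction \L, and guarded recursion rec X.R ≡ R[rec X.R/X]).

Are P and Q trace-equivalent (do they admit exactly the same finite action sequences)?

traces(P) ≠ traces(Q) — witness ⟨acb⟩

P's transition system — 3 states:
  m0 = rec X. a.c.b.X | -a-> m1
  m1 = c.b.(rec X. a.c.b.X) | -c-> m2
  m2 = b.(rec X. a.c.b.X) | -b-> m0
Q's transition system — 3 states:
  n0 = rec X. a.c.c.X | -a-> n1
  n1 = c.c.(rec X. a.c.c.X) | -c-> n2
  n2 = c.(rec X. a.c.c.X) | -c-> n0
Executing acb from P (initial set {m0}):
  step 1 (a): {m1}
  step 2 (c): {m2}
  step 3 (b): {m0}
  — P admits the full trace.
Executing acb from Q (initial set {n0}):
  step 1 (a): {n1}
  step 2 (c): {n2}
  step 3 (b): ∅ (Q stuck)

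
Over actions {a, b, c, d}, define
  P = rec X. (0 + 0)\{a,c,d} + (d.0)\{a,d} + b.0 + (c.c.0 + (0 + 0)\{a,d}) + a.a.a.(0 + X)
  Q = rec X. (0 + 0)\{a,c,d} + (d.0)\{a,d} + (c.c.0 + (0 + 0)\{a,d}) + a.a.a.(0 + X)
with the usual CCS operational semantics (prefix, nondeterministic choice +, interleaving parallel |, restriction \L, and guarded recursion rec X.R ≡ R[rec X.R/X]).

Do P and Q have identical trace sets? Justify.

Reachable graph of P (6 states):
  s0 = rec X. (0 + 0)\{a,c,d} + (d.0)\{a,d} + b.0 + (c.c.0 + (0 + 0)\{a,d}) + a.a.a.(0 + X) ⊢ --a--▸ s1, --b--▸ s2, --c--▸ s3
  s1 = a.a.(0 + (rec X. (0 + 0)\{a,c,d} + (d.0)\{a,d} + b.0 + (c.c.0 + (0 + 0)\{a,d}) + a.a.a.(0 + X))) ⊢ --a--▸ s4
  s2 = 0 ⊢ ·
  s3 = c.0 ⊢ --c--▸ s2
  s4 = a.(0 + (rec X. (0 + 0)\{a,c,d} + (d.0)\{a,d} + b.0 + (c.c.0 + (0 + 0)\{a,d}) + a.a.a.(0 + X))) ⊢ --a--▸ s5
  s5 = 0 + (rec X. (0 + 0)\{a,c,d} + (d.0)\{a,d} + b.0 + (c.c.0 + (0 + 0)\{a,d}) + a.a.a.(0 + X)) ⊢ --a--▸ s1, --b--▸ s2, --c--▸ s3
Reachable graph of Q (6 states):
  t0 = rec X. (0 + 0)\{a,c,d} + (d.0)\{a,d} + (c.c.0 + (0 + 0)\{a,d}) + a.a.a.(0 + X) ⊢ --a--▸ t1, --c--▸ t2
  t1 = a.a.(0 + (rec X. (0 + 0)\{a,c,d} + (d.0)\{a,d} + (c.c.0 + (0 + 0)\{a,d}) + a.a.a.(0 + X))) ⊢ --a--▸ t3
  t2 = c.0 ⊢ --c--▸ t4
  t3 = a.(0 + (rec X. (0 + 0)\{a,c,d} + (d.0)\{a,d} + (c.c.0 + (0 + 0)\{a,d}) + a.a.a.(0 + X))) ⊢ --a--▸ t5
  t4 = 0 ⊢ ·
  t5 = 0 + (rec X. (0 + 0)\{a,c,d} + (d.0)\{a,d} + (c.c.0 + (0 + 0)\{a,d}) + a.a.a.(0 + X)) ⊢ --a--▸ t1, --c--▸ t2
Executing b from P (initial set {s0}):
  after b @ step 1: {s2}
  ✓ P
Executing b from Q (initial set {t0}):
  after b @ step 1: ∅ (Q stuck)

traces(P) ≠ traces(Q) — witness ⟨b⟩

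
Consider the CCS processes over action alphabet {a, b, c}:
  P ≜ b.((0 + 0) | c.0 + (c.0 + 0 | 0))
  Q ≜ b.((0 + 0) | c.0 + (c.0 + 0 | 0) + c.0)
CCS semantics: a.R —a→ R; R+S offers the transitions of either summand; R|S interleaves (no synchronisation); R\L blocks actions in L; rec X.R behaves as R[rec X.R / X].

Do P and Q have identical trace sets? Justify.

Reachable graph of P (4 states):
  u0 = b.((0 + 0) | c.0 + (c.0 + 0 | 0)) :: —b→ u1
  u1 = (0 + 0) | c.0 + (c.0 + 0 | 0) :: —c→ u2, —c→ u3
  u2 = (0 + 0) | 0 :: (no moves)
  u3 = 0 :: (no moves)
Reachable graph of Q (4 states):
  v0 = b.((0 + 0) | c.0 + (c.0 + 0 | 0) + c.0) :: —b→ v1
  v1 = (0 + 0) | c.0 + (c.0 + 0 | 0) + c.0 :: —c→ v2, —c→ v3
  v2 = (0 + 0) | 0 :: (no moves)
  v3 = 0 :: (no moves)
Partition-refinement fixed point:
  B0 = {u0, v0}
  B1 = {u1, v1}
  B2 = {u2, u3, v2, v3}
u0 ∈ B0, v0 ∈ B0 → same block
Bisimilar ⇒ trace-equivalent.

traces(P) = traces(Q)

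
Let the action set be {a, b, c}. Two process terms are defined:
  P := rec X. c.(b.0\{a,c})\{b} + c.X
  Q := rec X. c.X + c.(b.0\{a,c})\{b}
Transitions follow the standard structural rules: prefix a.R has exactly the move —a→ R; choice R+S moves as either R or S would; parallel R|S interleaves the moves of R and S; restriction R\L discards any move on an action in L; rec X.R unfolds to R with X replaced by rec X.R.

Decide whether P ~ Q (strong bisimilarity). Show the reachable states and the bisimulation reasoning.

bisimilar

P's transition system — 2 states:
  p0 = rec X. c.(b.0\{a,c})\{b} + c.X has moves —c→ p0, —c→ p1
  p1 = (b.0\{a,c})\{b} has moves ·
Q's transition system — 2 states:
  q0 = rec X. c.X + c.(b.0\{a,c})\{b} has moves —c→ q0, —c→ q1
  q1 = (b.0\{a,c})\{b} has moves ·
Partition-refinement fixed point:
  B0 = {p0, q0}
  B1 = {p1, q1}
p0 ∈ B0, q0 ∈ B0 → same block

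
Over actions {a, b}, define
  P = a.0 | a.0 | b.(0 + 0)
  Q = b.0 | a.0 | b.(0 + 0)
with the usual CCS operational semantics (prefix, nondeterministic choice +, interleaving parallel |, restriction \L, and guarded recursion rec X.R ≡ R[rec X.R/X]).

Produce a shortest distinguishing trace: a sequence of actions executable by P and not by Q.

LTS(P): 8 reachable states
  s0 = a.0 | a.0 | b.(0 + 0) → ··a··> s1, ··a··> s2, ··b··> s3
  s1 = 0 | a.0 | b.(0 + 0) → ··a··> s4, ··b··> s5
  s2 = a.0 | 0 | b.(0 + 0) → ··a··> s4, ··b··> s6
  s3 = a.0 | a.0 | (0 + 0) → ··a··> s5, ··a··> s6
  s4 = 0 | 0 | b.(0 + 0) → ··b··> s7
  s5 = 0 | a.0 | (0 + 0) → ··a··> s7
  s6 = a.0 | 0 | (0 + 0) → ··a··> s7
  s7 = 0 | 0 | (0 + 0) → deadlocked
LTS(Q): 8 reachable states
  t0 = b.0 | a.0 | b.(0 + 0) → ··a··> t1, ··b··> t2, ··b··> t3
  t1 = b.0 | 0 | b.(0 + 0) → ··b··> t4, ··b··> t5
  t2 = 0 | a.0 | b.(0 + 0) → ··a··> t4, ··b··> t6
  t3 = b.0 | a.0 | (0 + 0) → ··a··> t5, ··b··> t6
  t4 = 0 | 0 | b.(0 + 0) → ··b··> t7
  t5 = b.0 | 0 | (0 + 0) → ··b··> t7
  t6 = 0 | a.0 | (0 + 0) → ··a··> t7
  t7 = 0 | 0 | (0 + 0) → deadlocked
Executing aa from P (initial set {s0}):
  [1] a ⇒ {s1, s2}
  [2] a ⇒ {s4}
  — P admits the full trace.
Executing aa from Q (initial set {t0}):
  [1] a ⇒ {t1}
  [2] a ⇒ ∅ (Q stuck)

aa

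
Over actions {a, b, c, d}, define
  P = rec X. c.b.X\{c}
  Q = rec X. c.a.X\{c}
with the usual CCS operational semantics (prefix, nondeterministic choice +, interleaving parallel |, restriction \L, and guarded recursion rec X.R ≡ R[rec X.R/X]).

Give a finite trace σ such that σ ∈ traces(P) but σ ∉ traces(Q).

P's transition system — 3 states:
  p0 = rec X. c.b.X\{c} :: ··c··> p1
  p1 = b.(rec X. c.b.X\{c})\{c} :: ··b··> p2
  p2 = (rec X. c.b.X\{c})\{c} :: (no moves)
Q's transition system — 3 states:
  q0 = rec X. c.a.X\{c} :: ··c··> q1
  q1 = a.(rec X. c.a.X\{c})\{c} :: ··a··> q2
  q2 = (rec X. c.a.X\{c})\{c} :: (no moves)
Run σ = ⟨cb⟩ on P: start {p0}
  after c @ step 1: {p1}
  after b @ step 2: {p2}
  — P admits the full trace.
Run σ = ⟨cb⟩ on Q: start {q0}
  after c @ step 1: {q1}
  after b @ step 2: ∅  — Q cannot continue

cb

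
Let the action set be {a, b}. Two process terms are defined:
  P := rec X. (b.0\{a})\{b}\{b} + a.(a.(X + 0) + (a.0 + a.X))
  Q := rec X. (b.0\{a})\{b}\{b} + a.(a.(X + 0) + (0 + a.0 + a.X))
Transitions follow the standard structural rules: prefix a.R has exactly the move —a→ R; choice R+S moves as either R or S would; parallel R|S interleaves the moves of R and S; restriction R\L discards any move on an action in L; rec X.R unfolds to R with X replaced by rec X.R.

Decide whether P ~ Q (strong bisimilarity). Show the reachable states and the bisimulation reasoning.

Reachable graph of P (4 states):
  p0 = rec X. (b.0\{a})\{b}\{b} + a.(a.(X + 0) + (a.0 + a.X)) :: --a--▸ p1
  p1 = a.((rec X. (b.0\{a})\{b}\{b} + a.(a.(X + 0) + (a.0 + a.X))) + 0) + (a.0 + a.(rec X. (b.0\{a})\{b}\{b} + a.(a.(X + 0) + (a.0 + a.X)))) :: --a--▸ p0, --a--▸ p2, --a--▸ p3
  p2 = (rec X. (b.0\{a})\{b}\{b} + a.(a.(X + 0) + (a.0 + a.X))) + 0 :: --a--▸ p1
  p3 = 0 :: ∅
Reachable graph of Q (4 states):
  q0 = rec X. (b.0\{a})\{b}\{b} + a.(a.(X + 0) + (0 + a.0 + a.X)) :: --a--▸ q1
  q1 = a.((rec X. (b.0\{a})\{b}\{b} + a.(a.(X + 0) + (0 + a.0 + a.X))) + 0) + (0 + a.0 + a.(rec X. (b.0\{a})\{b}\{b} + a.(a.(X + 0) + (0 + a.0 + a.X)))) :: --a--▸ q0, --a--▸ q2, --a--▸ q3
  q2 = (rec X. (b.0\{a})\{b}\{b} + a.(a.(X + 0) + (0 + a.0 + a.X))) + 0 :: --a--▸ q1
  q3 = 0 :: ∅
Bisimilarity quotient blocks:
  B0 = {p0, p2, q0, q2}
  B1 = {p1, q1}
  B2 = {p3, q3}
p0 ∈ B0, q0 ∈ B0 → same block

bisimilar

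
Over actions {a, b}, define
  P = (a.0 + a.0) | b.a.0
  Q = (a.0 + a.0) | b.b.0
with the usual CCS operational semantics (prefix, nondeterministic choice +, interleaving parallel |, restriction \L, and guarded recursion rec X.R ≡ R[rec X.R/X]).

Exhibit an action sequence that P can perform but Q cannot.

aba

Reachable graph of P (6 states):
  s0 = (a.0 + a.0) | b.a.0 | --a--▸ s1, --b--▸ s2
  s1 = 0 | b.a.0 | --b--▸ s3
  s2 = (a.0 + a.0) | a.0 | --a--▸ s3, --a--▸ s4
  s3 = 0 | a.0 | --a--▸ s5
  s4 = (a.0 + a.0) | 0 | --a--▸ s5
  s5 = 0 | 0 | (no moves)
Reachable graph of Q (6 states):
  t0 = (a.0 + a.0) | b.b.0 | --a--▸ t1, --b--▸ t2
  t1 = 0 | b.b.0 | --b--▸ t3
  t2 = (a.0 + a.0) | b.0 | --a--▸ t3, --b--▸ t4
  t3 = 0 | b.0 | --b--▸ t5
  t4 = (a.0 + a.0) | 0 | --a--▸ t5
  t5 = 0 | 0 | (no moves)
Run σ = ⟨aba⟩ on P: start {s0}
  step 1 (a): {s1}
  step 2 (b): {s3}
  step 3 (a): {s5}
  — P admits the full trace.
Run σ = ⟨aba⟩ on Q: start {t0}
  step 1 (a): {t1}
  step 2 (b): {t3}
  step 3 (a): ∅  — Q cannot continue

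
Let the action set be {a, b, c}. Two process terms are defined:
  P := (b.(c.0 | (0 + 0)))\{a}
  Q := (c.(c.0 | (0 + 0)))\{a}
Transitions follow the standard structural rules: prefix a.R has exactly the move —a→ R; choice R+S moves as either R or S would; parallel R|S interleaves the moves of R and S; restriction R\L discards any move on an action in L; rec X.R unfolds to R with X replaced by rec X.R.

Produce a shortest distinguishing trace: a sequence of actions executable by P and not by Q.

P's transition system — 3 states:
  m0 = (b.(c.0 | (0 + 0)))\{a} :: —b→ m1
  m1 = (c.0 | (0 + 0))\{a} :: —c→ m2
  m2 = (0 | (0 + 0))\{a} :: ∅
Q's transition system — 3 states:
  n0 = (c.(c.0 | (0 + 0)))\{a} :: —c→ n1
  n1 = (c.0 | (0 + 0))\{a} :: —c→ n2
  n2 = (0 | (0 + 0))\{a} :: ∅
Trace ⟨b⟩ through P, begin at {m0}:
  [1] b ⇒ {m1}
  P completes σ.
Trace ⟨b⟩ through Q, begin at {n0}:
  [1] b ⇒ ∅  — Q cannot continue

b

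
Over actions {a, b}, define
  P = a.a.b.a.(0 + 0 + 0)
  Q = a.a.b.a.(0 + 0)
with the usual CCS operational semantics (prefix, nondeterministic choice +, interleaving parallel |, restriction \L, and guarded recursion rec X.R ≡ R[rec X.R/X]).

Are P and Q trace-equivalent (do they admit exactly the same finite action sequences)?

YES

Reachable graph of P (5 states):
  m0 = a.a.b.a.(0 + 0 + 0) → ··a··> m1
  m1 = a.b.a.(0 + 0 + 0) → ··a··> m2
  m2 = b.a.(0 + 0 + 0) → ··b··> m3
  m3 = a.(0 + 0 + 0) → ··a··> m4
  m4 = 0 + 0 + 0 → stopped
Reachable graph of Q (5 states):
  n0 = a.a.b.a.(0 + 0) → ··a··> n1
  n1 = a.b.a.(0 + 0) → ··a··> n2
  n2 = b.a.(0 + 0) → ··b··> n3
  n3 = a.(0 + 0) → ··a··> n4
  n4 = 0 + 0 → stopped
Coarsest stable partition (strong bisimilarity classes):
  B0 = {m0, n0}
  B1 = {m1, n1}
  B2 = {m2, n2}
  B3 = {m3, n3}
  B4 = {m4, n4}
m0 ∈ B0, n0 ∈ B0 → same block
Bisimilar ⇒ trace-equivalent.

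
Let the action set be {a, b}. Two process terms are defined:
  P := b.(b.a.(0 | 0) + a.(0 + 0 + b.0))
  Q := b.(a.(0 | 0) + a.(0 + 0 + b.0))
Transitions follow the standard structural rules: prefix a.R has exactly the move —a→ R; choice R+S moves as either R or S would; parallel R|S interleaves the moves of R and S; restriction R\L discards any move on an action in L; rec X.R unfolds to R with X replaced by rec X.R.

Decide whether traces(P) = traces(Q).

LTS(P): 6 reachable states
  m0 = b.(b.a.(0 | 0) + a.(0 + 0 + b.0)) ⊢ =b=> m1
  m1 = b.a.(0 | 0) + a.(0 + 0 + b.0) ⊢ =a=> m2, =b=> m3
  m2 = 0 + 0 + b.0 ⊢ =b=> m4
  m3 = a.(0 | 0) ⊢ =a=> m5
  m4 = 0 ⊢ deadlocked
  m5 = 0 | 0 ⊢ deadlocked
LTS(Q): 5 reachable states
  n0 = b.(a.(0 | 0) + a.(0 + 0 + b.0)) ⊢ =b=> n1
  n1 = a.(0 | 0) + a.(0 + 0 + b.0) ⊢ =a=> n2, =a=> n3
  n2 = 0 + 0 + b.0 ⊢ =b=> n4
  n3 = 0 | 0 ⊢ deadlocked
  n4 = 0 ⊢ deadlocked
Trace ⟨bb⟩ through P, begin at {m0}:
  after b @ step 1: {m1}
  after b @ step 2: {m3}
  — P admits the full trace.
Trace ⟨bb⟩ through Q, begin at {n0}:
  after b @ step 1: {n1}
  after b @ step 2: ∅ (Q stuck)

trace-distinct — witness ⟨bb⟩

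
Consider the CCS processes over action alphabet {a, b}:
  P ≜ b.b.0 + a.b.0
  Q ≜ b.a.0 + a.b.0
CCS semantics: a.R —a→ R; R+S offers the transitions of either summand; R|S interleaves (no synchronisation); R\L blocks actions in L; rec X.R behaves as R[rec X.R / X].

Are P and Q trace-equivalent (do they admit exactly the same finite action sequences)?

trace-distinct — witness ⟨bb⟩

LTS(P): 3 reachable states
  u0 = b.b.0 + a.b.0 ⊢ ··a··> u1, ··b··> u1
  u1 = b.0 ⊢ ··b··> u2
  u2 = 0 ⊢ ·
LTS(Q): 4 reachable states
  v0 = b.a.0 + a.b.0 ⊢ ··a··> v1, ··b··> v2
  v1 = b.0 ⊢ ··b··> v3
  v2 = a.0 ⊢ ··a··> v3
  v3 = 0 ⊢ ·
Trace ⟨bb⟩ through P, begin at {u0}:
  after b @ step 1: {u1}
  after b @ step 2: {u2}
  ✓ P
Trace ⟨bb⟩ through Q, begin at {v0}:
  after b @ step 1: {v2}
  after b @ step 2: no successor for Q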